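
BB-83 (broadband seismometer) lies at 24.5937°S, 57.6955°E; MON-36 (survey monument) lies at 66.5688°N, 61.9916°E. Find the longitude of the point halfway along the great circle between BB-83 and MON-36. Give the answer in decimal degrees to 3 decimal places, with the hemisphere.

59.002°E

Bx = cos φ₂ cos Δλ = 0.396530,  By = cos φ₂ sin Δλ = 0.029788
φₘ = atan2(sin φ₁ + sin φ₂, √((cos φ₁ + Bx)² + By²)) = 20.99896°
λₘ = λ₁ + atan2(By, cos φ₁ + Bx) = 59.00230°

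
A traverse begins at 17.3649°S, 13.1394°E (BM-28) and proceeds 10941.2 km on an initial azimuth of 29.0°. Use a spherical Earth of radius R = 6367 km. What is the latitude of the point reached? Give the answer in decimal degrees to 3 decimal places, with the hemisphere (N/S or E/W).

δ = d/R = 10941.2/6367 = 1.718423 rad
φ₂ = arcsin(sin φ₁ cos δ + cos φ₁ sin δ cos θ)
   = arcsin(-0.29846·-0.14709 + 0.95442·0.98912·0.87462) = 60.40964°
λ₂ = λ₁ + atan2(sin θ sin δ cos φ₁, cos δ − sin φ₁ sin φ₂) = 89.33673°

60.410°N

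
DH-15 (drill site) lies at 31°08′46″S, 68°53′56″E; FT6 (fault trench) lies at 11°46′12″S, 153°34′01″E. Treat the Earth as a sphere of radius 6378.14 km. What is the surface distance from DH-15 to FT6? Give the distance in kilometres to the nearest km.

DH-15: φ = -31.14611°, λ = +68.89889°
FT6: φ = -11.77000°, λ = +153.56694°
Δφ = 19.3761°,  Δλ = 84.6681°
a = sin²(Δφ/2) + cos φ₁ cos φ₂ sin²(Δλ/2) = 0.408318
c = 2·arcsin(√a) = 1.386390 rad = 79.4343°
d = R·c = 6378.14 × 1.386390 = 8842.6 km

8843 km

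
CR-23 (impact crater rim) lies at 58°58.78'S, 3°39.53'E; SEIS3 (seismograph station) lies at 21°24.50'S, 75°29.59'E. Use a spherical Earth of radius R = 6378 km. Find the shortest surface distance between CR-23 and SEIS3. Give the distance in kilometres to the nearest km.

6953 km

CR-23: φ = -58.97967°, λ = +3.65883°
SEIS3: φ = -21.40833°, λ = +75.49317°
Δφ = 37.5713°,  Δλ = 71.8343°
a = sin²(Δφ/2) + cos φ₁ cos φ₂ sin²(Δλ/2) = 0.268805
c = 2·arcsin(√a) = 1.090107 rad = 62.4585°
d = R·c = 6378 × 1.090107 = 6952.7 km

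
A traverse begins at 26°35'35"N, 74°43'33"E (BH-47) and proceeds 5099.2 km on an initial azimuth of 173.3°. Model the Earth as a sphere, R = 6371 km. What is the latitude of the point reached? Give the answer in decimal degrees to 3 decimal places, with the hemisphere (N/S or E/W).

BH-47: φ = +26.59306°, λ = +74.72583°
δ = d/R = 5099.2/6371 = 0.800377 rad
φ₂ = arcsin(sin φ₁ cos δ + cos φ₁ sin δ cos θ)
   = arcsin(0.44765·0.69644 + 0.89421·0.71762·-0.99317) = -18.99938°
λ₂ = λ₁ + atan2(sin θ sin δ cos φ₁, cos δ − sin φ₁ sin φ₂) = 79.80597°

18.999°S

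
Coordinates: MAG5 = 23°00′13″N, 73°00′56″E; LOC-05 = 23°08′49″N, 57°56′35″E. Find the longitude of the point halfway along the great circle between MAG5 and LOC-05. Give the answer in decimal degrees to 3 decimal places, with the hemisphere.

65.483°E

MAG5: φ = +23.00361°, λ = +73.01556°
LOC-05: φ = +23.14694°, λ = +57.94306°
Bx = cos φ₂ cos Δλ = 0.887867,  By = cos φ₂ sin Δλ = -0.239108
φₘ = atan2(sin φ₁ + sin φ₂, √((cos φ₁ + Bx)² + By²)) = 23.25505°
λₘ = λ₁ + atan2(By, cos φ₁ + Bx) = 65.48334°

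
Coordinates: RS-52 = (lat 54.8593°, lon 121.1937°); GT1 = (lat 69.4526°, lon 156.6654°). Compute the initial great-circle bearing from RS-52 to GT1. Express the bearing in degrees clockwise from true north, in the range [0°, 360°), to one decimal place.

33.7°

Δλ = 35.4717°
y = sin Δλ · cos φ₂ = 0.203675
x = cos φ₁ sin φ₂ − sin φ₁ cos φ₂ cos Δλ = 0.305225
θ = atan2(y, x) = 33.7150° → 33.7150° (mod 360°)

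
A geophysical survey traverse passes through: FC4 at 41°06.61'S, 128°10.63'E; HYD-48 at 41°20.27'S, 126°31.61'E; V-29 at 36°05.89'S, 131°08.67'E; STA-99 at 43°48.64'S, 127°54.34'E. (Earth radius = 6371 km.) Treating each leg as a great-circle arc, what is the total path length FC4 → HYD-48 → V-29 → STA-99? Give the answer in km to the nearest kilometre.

1748 km

FC4: φ = -41.11017°, λ = +128.17717°
HYD-48: φ = -41.33783°, λ = +126.52683°
V-29: φ = -36.09817°, λ = +131.14450°
STA-99: φ = -43.81067°, λ = +127.90567°
FC4→HYD-48: c = 0.022025 rad, d = 140.32 km
HYD-48→V-29: c = 0.110942 rad, d = 706.81 km
V-29→STA-99: c = 0.141379 rad, d = 900.73 km
Total = 140.32 + 706.81 + 900.73 = 1747.87 km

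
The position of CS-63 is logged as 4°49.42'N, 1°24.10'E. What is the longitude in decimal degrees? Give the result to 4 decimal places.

1.4017°E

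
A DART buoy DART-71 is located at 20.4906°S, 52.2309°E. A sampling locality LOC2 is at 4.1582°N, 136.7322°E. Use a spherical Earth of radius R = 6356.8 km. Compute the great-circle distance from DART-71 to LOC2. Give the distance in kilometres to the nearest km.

9577 km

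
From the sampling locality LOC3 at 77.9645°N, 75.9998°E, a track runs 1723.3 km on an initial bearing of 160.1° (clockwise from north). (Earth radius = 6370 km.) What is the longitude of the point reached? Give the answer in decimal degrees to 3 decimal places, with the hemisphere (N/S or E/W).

δ = d/R = 1723.3/6370 = 0.270534 rad
φ₂ = arcsin(sin φ₁ cos δ + cos φ₁ sin δ cos θ)
   = arcsin(0.97802·0.96363 + 0.20852·0.26725·-0.94029) = 62.87934°
λ₂ = λ₁ + atan2(sin θ sin δ cos φ₁, cos δ − sin φ₁ sin φ₂) = 87.51006°

87.510°E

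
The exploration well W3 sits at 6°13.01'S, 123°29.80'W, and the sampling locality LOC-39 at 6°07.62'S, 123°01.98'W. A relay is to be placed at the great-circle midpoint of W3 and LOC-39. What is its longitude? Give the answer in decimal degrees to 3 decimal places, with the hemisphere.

W3: φ = -6.21683°, λ = -123.49667°
LOC-39: φ = -6.12700°, λ = -123.03300°
Bx = cos φ₂ cos Δλ = 0.994255,  By = cos φ₂ sin Δλ = 0.008046
φₘ = atan2(sin φ₁ + sin φ₂, √((cos φ₁ + Bx)² + By²)) = -6.17197°
λₘ = λ₁ + atan2(By, cos φ₁ + Bx) = -123.26481°

123.265°W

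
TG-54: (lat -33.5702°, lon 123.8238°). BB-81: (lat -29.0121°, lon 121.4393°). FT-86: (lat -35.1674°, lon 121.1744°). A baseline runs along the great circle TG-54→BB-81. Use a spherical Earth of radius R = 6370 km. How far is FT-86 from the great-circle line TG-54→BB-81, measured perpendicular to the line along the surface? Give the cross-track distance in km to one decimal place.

294.3 km

δ₁₃ = central angle TG-54→FT-86 = 0.047261 rad  (haversine)
θ₁₃ = bearing TG-54→FT-86 = 233.115°,  θ₁₂ = bearing TG-54→BB-81 = 335.285°
dₓₜ = R·arcsin(sin δ₁₃ · sin(θ₁₃ − θ₁₂)) = 6370·arcsin(0.04724·sin(-102.170°)) = -294.281 km
|dₓₜ| = 294.281 km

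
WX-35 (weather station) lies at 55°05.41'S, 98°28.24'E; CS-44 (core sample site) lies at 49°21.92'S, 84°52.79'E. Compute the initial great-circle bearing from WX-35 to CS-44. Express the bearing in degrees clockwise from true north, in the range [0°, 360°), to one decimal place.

WX-35: φ = -55.09017°, λ = +98.47067°
CS-44: φ = -49.36533°, λ = +84.87983°
Δλ = -13.5908°
y = sin Δλ · cos φ₂ = -0.153031
x = cos φ₁ sin φ₂ − sin φ₁ cos φ₂ cos Δλ = 0.084797
θ = atan2(y, x) = -61.0085° → 298.9915° (mod 360°)

299.0°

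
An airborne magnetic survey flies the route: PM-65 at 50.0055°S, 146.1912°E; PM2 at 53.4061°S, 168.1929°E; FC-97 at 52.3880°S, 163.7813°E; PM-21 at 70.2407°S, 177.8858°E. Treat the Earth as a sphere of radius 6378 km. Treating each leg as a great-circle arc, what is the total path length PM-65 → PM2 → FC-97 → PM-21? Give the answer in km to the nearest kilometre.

PM-65→PM2: c = 0.244181 rad, d = 1557.39 km
PM2→FC-97: c = 0.049721 rad, d = 317.12 km
FC-97→PM-21: c = 0.331277 rad, d = 2112.89 km
Total = 1557.39 + 317.12 + 2112.89 = 3987.39 km

3987 km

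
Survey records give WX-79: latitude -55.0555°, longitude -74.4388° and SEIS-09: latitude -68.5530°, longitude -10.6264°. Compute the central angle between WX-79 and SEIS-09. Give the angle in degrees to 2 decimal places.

31.20°

Δφ = -13.4975°,  Δλ = 63.8124°
a = sin²(Δφ/2) + cos φ₁ cos φ₂ sin²(Δλ/2) = 0.072314
c = 2·arcsin(√a) = 0.544527 rad = 31.1991°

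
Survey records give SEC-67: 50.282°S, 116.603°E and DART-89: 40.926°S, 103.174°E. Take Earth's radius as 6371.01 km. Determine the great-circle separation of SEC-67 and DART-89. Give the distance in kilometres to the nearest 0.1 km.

Δφ = 9.3560°,  Δλ = -13.4290°
a = sin²(Δφ/2) + cos φ₁ cos φ₂ sin²(Δλ/2) = 0.013252
c = 2·arcsin(√a) = 0.230744 rad = 13.2206°
d = R·c = 6371.01 × 0.230744 = 1470.1 km

1470.1 km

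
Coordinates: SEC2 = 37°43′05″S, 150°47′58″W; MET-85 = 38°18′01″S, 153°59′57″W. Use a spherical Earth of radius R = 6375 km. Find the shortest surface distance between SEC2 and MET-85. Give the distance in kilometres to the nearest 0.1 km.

287.9 km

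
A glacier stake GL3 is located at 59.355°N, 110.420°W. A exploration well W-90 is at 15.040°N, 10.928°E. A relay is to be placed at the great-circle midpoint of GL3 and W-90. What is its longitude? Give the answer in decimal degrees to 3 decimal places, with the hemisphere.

Bx = cos φ₂ cos Δλ = -0.502414,  By = cos φ₂ sin Δλ = 0.824769
φₘ = atan2(sin φ₁ + sin φ₂, √((cos φ₁ + Bx)² + By²)) = 53.62695°
λₘ = λ₁ + atan2(By, cos φ₁ + Bx) = -20.92733°

20.927°W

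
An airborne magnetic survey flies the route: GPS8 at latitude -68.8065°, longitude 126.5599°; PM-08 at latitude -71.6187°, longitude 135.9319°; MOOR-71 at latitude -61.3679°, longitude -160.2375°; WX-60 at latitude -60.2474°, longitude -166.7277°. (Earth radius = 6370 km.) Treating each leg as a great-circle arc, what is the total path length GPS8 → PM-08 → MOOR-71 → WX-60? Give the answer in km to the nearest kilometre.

GPS8→PM-08: c = 0.073854 rad, d = 470.45 km
PM-08→MOOR-71: c = 0.452002 rad, d = 2879.26 km
MOOR-71→WX-60: c = 0.058578 rad, d = 373.14 km
Total = 470.45 + 2879.26 + 373.14 = 3722.85 km

3723 km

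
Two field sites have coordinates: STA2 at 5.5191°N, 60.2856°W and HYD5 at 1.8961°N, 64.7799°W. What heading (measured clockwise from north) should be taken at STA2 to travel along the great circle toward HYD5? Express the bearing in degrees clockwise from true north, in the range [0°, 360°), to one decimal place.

Δλ = -4.4943°
y = sin Δλ · cos φ₂ = -0.078317
x = cos φ₁ sin φ₂ − sin φ₁ cos φ₂ cos Δλ = -0.062896
θ = atan2(y, x) = -128.7676° → 231.2324° (mod 360°)

231.2°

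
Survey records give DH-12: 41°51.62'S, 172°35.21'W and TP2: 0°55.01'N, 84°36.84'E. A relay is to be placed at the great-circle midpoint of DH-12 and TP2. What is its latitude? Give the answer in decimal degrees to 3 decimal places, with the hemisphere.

DH-12: φ = -41.86033°, λ = -172.58683°
TP2: φ = +0.91683°, λ = +84.61400°
Bx = cos φ₂ cos Δλ = -0.221506,  By = cos φ₂ sin Δλ = -0.975028
φₘ = atan2(sin φ₁ + sin φ₂, √((cos φ₁ + Bx)² + By²)) = -30.48073°
λₘ = λ₁ + atan2(By, cos φ₁ + Bx) = 125.63427°

30.481°S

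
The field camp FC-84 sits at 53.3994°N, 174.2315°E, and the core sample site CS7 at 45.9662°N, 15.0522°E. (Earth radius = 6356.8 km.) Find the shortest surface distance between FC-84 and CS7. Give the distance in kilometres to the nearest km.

Δφ = -7.4332°,  Δλ = -159.1793°
a = sin²(Δφ/2) + cos φ₁ cos φ₂ sin²(Δλ/2) = 0.405101
c = 2·arcsin(√a) = 1.379841 rad = 79.0591°
d = R·c = 6356.8 × 1.379841 = 8771.4 km

8771 km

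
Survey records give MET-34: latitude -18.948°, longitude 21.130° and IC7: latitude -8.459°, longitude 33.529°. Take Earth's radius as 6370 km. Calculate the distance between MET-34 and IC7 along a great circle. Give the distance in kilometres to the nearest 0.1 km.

1774.0 km

Δφ = 10.4890°,  Δλ = 12.3990°
a = sin²(Δφ/2) + cos φ₁ cos φ₂ sin²(Δλ/2) = 0.019265
c = 2·arcsin(√a) = 0.278497 rad = 15.9567°
d = R·c = 6370 × 0.278497 = 1774.0 km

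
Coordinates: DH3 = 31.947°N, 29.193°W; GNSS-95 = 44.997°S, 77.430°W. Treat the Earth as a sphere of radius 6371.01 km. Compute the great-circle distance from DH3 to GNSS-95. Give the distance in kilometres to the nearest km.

9845 km

Δφ = -76.9440°,  Δλ = -48.2370°
a = sin²(Δφ/2) + cos φ₁ cos φ₂ sin²(Δλ/2) = 0.487239
c = 2·arcsin(√a) = 1.545273 rad = 88.5376°
d = R·c = 6371.01 × 1.545273 = 9844.9 km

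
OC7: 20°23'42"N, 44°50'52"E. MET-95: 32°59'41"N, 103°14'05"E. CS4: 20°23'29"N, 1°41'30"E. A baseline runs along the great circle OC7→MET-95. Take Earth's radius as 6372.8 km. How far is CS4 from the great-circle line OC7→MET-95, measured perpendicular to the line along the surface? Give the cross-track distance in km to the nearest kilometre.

OC7: φ = +20.39500°, λ = +44.84778°
MET-95: φ = +32.99472°, λ = +103.23472°
CS4: φ = +20.39139°, λ = +1.69167°
δ₁₃ = central angle OC7→CS4 = 0.703877 rad  (haversine)
θ₁₃ = bearing OC7→CS4 = 277.842°,  θ₁₂ = bearing OC7→MET-95 = 63.430°
dₓₜ = R·arcsin(sin δ₁₃ · sin(θ₁₃ − θ₁₂)) = 6372.8·arcsin(0.64718·sin(214.412°)) = -2386.201 km
|dₓₜ| = 2386.201 km

2386 km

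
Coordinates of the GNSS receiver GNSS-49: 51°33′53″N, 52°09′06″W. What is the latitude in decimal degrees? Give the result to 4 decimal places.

51.5647°N

51° + 33′/60 + 53″/3600 = 51 + 0.55000 + 0.01472 = 51.5647°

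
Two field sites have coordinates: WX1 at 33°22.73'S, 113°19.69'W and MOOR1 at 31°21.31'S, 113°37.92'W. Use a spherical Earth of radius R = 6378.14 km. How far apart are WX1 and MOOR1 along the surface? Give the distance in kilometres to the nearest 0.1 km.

227.1 km

WX1: φ = -33.37883°, λ = -113.32817°
MOOR1: φ = -31.35517°, λ = -113.63200°
Δφ = 2.0237°,  Δλ = -0.3038°
a = sin²(Δφ/2) + cos φ₁ cos φ₂ sin²(Δλ/2) = 0.000317
c = 2·arcsin(√a) = 0.035602 rad = 2.0399°
d = R·c = 6378.14 × 0.035602 = 227.1 km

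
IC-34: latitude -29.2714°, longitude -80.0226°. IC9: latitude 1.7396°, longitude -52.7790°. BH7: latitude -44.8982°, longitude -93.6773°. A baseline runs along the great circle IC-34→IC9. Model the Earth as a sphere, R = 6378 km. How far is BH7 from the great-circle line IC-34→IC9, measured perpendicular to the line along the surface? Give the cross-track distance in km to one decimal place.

497.8 km

δ₁₃ = central angle IC-34→BH7 = 0.331448 rad  (haversine)
θ₁₃ = bearing IC-34→BH7 = 210.923°,  θ₁₂ = bearing IC-34→IC9 = 44.786°
dₓₜ = R·arcsin(sin δ₁₃ · sin(θ₁₃ − θ₁₂)) = 6378·arcsin(0.32541·sin(166.136°)) = 497.823 km
|dₓₜ| = 497.823 km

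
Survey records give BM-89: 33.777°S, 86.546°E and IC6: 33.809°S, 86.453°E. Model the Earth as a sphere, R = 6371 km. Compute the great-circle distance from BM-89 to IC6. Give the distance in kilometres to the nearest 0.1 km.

9.3 km

Δφ = -0.0320°,  Δλ = -0.0930°
a = sin²(Δφ/2) + cos φ₁ cos φ₂ sin²(Δλ/2) = 0.000001
c = 2·arcsin(√a) = 0.001460 rad = 0.0837°
d = R·c = 6371 × 0.001460 = 9.3 km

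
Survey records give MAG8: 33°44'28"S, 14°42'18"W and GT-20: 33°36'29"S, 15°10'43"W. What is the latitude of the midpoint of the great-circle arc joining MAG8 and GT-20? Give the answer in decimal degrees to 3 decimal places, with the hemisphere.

33.675°S

MAG8: φ = -33.74111°, λ = -14.70500°
GT-20: φ = -33.60806°, λ = -15.17861°
Bx = cos φ₂ cos Δλ = 0.832815,  By = cos φ₂ sin Δλ = -0.006884
φₘ = atan2(sin φ₁ + sin φ₂, √((cos φ₁ + Bx)² + By²)) = -33.67481°
λₘ = λ₁ + atan2(By, cos φ₁ + Bx) = -14.94199°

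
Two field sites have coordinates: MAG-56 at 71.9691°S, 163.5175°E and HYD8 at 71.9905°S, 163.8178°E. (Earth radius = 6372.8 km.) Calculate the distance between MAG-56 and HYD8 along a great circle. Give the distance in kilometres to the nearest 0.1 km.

Δφ = -0.0214°,  Δλ = 0.3003°
a = sin²(Δφ/2) + cos φ₁ cos φ₂ sin²(Δλ/2) = 0.000001
c = 2·arcsin(√a) = 0.001664 rad = 0.0953°
d = R·c = 6372.8 × 0.001664 = 10.6 km

10.6 km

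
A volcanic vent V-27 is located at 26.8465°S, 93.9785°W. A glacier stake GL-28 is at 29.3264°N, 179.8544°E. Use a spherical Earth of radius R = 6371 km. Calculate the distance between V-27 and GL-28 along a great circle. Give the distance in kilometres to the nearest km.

Δφ = 56.1729°,  Δλ = -86.1671°
a = sin²(Δφ/2) + cos φ₁ cos φ₂ sin²(Δλ/2) = 0.584594
c = 2·arcsin(√a) = 1.740803 rad = 99.7407°
d = R·c = 6371 × 1.740803 = 11090.7 km

11091 km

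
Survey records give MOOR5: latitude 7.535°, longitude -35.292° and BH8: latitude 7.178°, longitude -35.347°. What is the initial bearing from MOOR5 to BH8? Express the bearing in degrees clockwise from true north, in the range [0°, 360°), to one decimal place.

Δλ = -0.0550°
y = sin Δλ · cos φ₂ = -0.000952
x = cos φ₁ sin φ₂ − sin φ₁ cos φ₂ cos Δλ = -0.006231
θ = atan2(y, x) = -171.3092° → 188.6908° (mod 360°)

188.7°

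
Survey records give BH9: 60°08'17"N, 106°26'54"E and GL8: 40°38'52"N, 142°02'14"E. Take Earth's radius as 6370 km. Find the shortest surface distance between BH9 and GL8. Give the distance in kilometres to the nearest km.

BH9: φ = +60.13806°, λ = +106.44833°
GL8: φ = +40.64778°, λ = +142.03722°
Δφ = -19.4903°,  Δλ = 35.5889°
a = sin²(Δφ/2) + cos φ₁ cos φ₂ sin²(Δλ/2) = 0.063933
c = 2·arcsin(√a) = 0.511249 rad = 29.2924°
d = R·c = 6370 × 0.511249 = 3256.7 km

3257 km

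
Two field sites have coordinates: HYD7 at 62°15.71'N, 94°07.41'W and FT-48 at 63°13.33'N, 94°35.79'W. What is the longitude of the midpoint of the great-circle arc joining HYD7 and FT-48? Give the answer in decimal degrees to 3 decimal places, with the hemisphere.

HYD7: φ = +62.26183°, λ = -94.12350°
FT-48: φ = +63.22217°, λ = -94.59650°
Bx = cos φ₂ cos Δλ = 0.450517,  By = cos φ₂ sin Δλ = -0.003719
φₘ = atan2(sin φ₁ + sin φ₂, √((cos φ₁ + Bx)² + By²)) = 62.74220°
λₘ = λ₁ + atan2(By, cos φ₁ + Bx) = -94.35615°

94.356°W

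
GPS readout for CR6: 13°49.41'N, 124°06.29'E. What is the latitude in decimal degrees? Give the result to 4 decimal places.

13.8235°N

13° + 49.41′/60 = 13 + 0.82350 = 13.8235°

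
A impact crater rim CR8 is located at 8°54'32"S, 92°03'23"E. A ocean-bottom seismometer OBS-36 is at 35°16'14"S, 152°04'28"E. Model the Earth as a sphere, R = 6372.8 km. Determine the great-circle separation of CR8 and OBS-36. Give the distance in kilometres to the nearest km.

6729 km

CR8: φ = -8.90889°, λ = +92.05639°
OBS-36: φ = -35.27056°, λ = +152.07444°
Δφ = -26.3617°,  Δλ = 60.0181°
a = sin²(Δφ/2) + cos φ₁ cos φ₂ sin²(Δλ/2) = 0.253752
c = 2·arcsin(√a) = 1.055840 rad = 60.4952°
d = R·c = 6372.8 × 1.055840 = 6728.7 km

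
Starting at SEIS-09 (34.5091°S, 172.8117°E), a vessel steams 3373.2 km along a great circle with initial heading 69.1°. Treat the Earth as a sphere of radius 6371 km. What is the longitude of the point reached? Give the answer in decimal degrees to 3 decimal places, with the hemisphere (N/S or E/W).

157.068°W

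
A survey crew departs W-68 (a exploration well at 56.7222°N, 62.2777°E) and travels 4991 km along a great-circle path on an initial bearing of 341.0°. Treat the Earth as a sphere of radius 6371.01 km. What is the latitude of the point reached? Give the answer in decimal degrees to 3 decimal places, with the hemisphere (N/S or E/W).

δ = d/R = 4991/6371.01 = 0.783392 rad
φ₂ = arcsin(sin φ₁ cos δ + cos φ₁ sin δ cos θ)
   = arcsin(0.83602·0.70852 + 0.54870·0.70569·0.94552) = 73.42638°
λ₂ = λ₁ + atan2(sin θ sin δ cos φ₁, cos δ − sin φ₁ sin φ₂) = -64.06962°

73.426°N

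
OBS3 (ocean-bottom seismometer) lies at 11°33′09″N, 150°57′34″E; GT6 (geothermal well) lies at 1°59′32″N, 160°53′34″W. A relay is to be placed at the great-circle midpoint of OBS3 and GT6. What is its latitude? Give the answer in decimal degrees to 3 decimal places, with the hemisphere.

7.411°N

OBS3: φ = +11.55250°, λ = +150.95944°
GT6: φ = +1.99222°, λ = -160.89278°
Bx = cos φ₂ cos Δλ = 0.666808,  By = cos φ₂ sin Δλ = 0.744418
φₘ = atan2(sin φ₁ + sin φ₂, √((cos φ₁ + Bx)² + By²)) = 7.41060°
λₘ = λ₁ + atan2(By, cos φ₁ + Bx) = 175.28754°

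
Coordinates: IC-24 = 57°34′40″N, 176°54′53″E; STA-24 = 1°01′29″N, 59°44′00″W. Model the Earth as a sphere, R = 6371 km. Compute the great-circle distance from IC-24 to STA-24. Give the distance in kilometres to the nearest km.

IC-24: φ = +57.57778°, λ = +176.91472°
STA-24: φ = +1.02472°, λ = -59.73333°
Δφ = -56.5531°,  Δλ = 123.3519°
a = sin²(Δφ/2) + cos φ₁ cos φ₂ sin²(Δλ/2) = 0.639812
c = 2·arcsin(√a) = 1.854199 rad = 106.2378°
d = R·c = 6371 × 1.854199 = 11813.1 km

11813 km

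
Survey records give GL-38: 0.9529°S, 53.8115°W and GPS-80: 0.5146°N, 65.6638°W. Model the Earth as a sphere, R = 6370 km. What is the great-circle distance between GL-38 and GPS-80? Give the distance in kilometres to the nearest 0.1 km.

1327.7 km

Δφ = 1.4675°,  Δλ = -11.8523°
a = sin²(Δφ/2) + cos φ₁ cos φ₂ sin²(Δλ/2) = 0.010822
c = 2·arcsin(√a) = 0.208434 rad = 11.9424°
d = R·c = 6370 × 0.208434 = 1327.7 km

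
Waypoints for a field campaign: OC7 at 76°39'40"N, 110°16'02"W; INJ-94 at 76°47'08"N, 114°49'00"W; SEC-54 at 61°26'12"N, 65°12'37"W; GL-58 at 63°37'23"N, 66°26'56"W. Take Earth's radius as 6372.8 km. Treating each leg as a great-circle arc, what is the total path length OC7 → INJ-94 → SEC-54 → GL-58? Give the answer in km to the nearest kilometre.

2838 km

OC7: φ = +76.66111°, λ = -110.26722°
INJ-94: φ = +76.78556°, λ = -114.81667°
SEC-54: φ = +61.43667°, λ = -65.21028°
GL-58: φ = +63.62306°, λ = -66.44889°
OC7→INJ-94: c = 0.018359 rad, d = 117.00 km
INJ-94→SEC-54: c = 0.387484 rad, d = 2469.36 km
SEC-54→GL-58: c = 0.039439 rad, d = 251.34 km
Total = 117.00 + 2469.36 + 251.34 = 2837.70 km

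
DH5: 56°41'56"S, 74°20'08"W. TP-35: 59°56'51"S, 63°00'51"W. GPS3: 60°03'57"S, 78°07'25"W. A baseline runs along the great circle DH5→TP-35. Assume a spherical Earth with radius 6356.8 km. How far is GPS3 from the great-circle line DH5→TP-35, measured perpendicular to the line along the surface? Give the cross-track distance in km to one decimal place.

432.2 km

DH5: φ = -56.69889°, λ = -74.33556°
TP-35: φ = -59.94750°, λ = -63.01417°
GPS3: φ = -60.06583°, λ = -78.12361°
δ₁₃ = central angle DH5→GPS3 = 0.068199 rad  (haversine)
θ₁₃ = bearing DH5→GPS3 = 208.932°,  θ₁₂ = bearing DH5→TP-35 = 123.395°
dₓₜ = R·arcsin(sin δ₁₃ · sin(θ₁₃ − θ₁₂)) = 6356.8·arcsin(0.06815·sin(85.537°)) = 432.213 km
|dₓₜ| = 432.213 km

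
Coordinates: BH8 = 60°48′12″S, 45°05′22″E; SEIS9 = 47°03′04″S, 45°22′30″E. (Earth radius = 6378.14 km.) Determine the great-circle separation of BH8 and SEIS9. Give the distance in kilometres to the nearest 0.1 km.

1531.0 km

BH8: φ = -60.80333°, λ = +45.08944°
SEIS9: φ = -47.05111°, λ = +45.37500°
Δφ = 13.7522°,  Δλ = 0.2856°
a = sin²(Δφ/2) + cos φ₁ cos φ₂ sin²(Δλ/2) = 0.014336
c = 2·arcsin(√a) = 0.240039 rad = 13.7532°
d = R·c = 6378.14 × 0.240039 = 1531.0 km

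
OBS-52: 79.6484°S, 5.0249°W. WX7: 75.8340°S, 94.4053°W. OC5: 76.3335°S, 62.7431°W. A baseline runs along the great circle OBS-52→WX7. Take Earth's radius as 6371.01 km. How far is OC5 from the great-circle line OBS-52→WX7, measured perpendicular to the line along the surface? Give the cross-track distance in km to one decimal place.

δ₁₃ = central angle OBS-52→OC5 = 0.207513 rad  (haversine)
θ₁₃ = bearing OBS-52→OC5 = 255.821°,  θ₁₂ = bearing OBS-52→WX7 = 234.958°
dₓₜ = R·arcsin(sin δ₁₃ · sin(θ₁₃ − θ₁₂)) = 6371.01·arcsin(0.20603·sin(20.863°)) = 467.882 km
|dₓₜ| = 467.882 km

467.9 km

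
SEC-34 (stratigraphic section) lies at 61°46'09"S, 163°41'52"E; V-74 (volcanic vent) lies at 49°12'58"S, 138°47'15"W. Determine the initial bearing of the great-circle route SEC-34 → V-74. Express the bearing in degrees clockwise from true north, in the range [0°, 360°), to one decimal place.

95.1°

SEC-34: φ = -61.76917°, λ = +163.69778°
V-74: φ = -49.21611°, λ = -138.78750°
Δλ = 57.5147°
y = sin Δλ · cos φ₂ = 0.551000
x = cos φ₁ sin φ₂ − sin φ₁ cos φ₂ cos Δλ = -0.049069
θ = atan2(y, x) = 95.0890° → 95.0890° (mod 360°)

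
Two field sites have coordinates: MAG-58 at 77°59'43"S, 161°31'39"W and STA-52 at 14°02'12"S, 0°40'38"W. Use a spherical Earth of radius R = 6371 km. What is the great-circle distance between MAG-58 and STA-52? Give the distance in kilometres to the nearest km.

9710 km

MAG-58: φ = -77.99528°, λ = -161.52750°
STA-52: φ = -14.03667°, λ = -0.67722°
Δφ = 63.9586°,  Δλ = 160.8503°
a = sin²(Δφ/2) + cos φ₁ cos φ₂ sin²(Δλ/2) = 0.476689
c = 2·arcsin(√a) = 1.524157 rad = 87.3278°
d = R·c = 6371 × 1.524157 = 9710.4 km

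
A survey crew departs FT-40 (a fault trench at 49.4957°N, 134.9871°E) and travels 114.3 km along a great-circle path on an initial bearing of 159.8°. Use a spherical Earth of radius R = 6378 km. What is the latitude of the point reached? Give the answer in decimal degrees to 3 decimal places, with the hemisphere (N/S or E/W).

48.531°N

δ = d/R = 114.3/6378 = 0.017921 rad
φ₂ = arcsin(sin φ₁ cos δ + cos φ₁ sin δ cos θ)
   = arcsin(0.76036·0.99984 + 0.64951·0.01792·-0.93849) = 48.53081°
λ₂ = λ₁ + atan2(sin θ sin δ cos φ₁, cos δ − sin φ₁ sin φ₂) = 135.52248°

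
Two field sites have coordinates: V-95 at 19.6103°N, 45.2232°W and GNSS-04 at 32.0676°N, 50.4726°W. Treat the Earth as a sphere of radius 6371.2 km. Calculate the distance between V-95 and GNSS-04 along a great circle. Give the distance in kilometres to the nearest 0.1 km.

Δφ = 12.4573°,  Δλ = -5.2494°
a = sin²(Δφ/2) + cos φ₁ cos φ₂ sin²(Δλ/2) = 0.013445
c = 2·arcsin(√a) = 0.232432 rad = 13.3174°
d = R·c = 6371.2 × 0.232432 = 1480.9 km

1480.9 km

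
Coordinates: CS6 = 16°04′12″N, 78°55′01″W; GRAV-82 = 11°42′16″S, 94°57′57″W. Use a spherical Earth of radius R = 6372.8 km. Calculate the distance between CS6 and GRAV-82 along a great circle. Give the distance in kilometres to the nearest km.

3558 km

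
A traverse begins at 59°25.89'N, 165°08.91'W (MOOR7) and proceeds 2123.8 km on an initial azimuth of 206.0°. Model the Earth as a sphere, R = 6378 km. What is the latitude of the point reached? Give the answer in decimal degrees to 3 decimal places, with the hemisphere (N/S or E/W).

41.630°N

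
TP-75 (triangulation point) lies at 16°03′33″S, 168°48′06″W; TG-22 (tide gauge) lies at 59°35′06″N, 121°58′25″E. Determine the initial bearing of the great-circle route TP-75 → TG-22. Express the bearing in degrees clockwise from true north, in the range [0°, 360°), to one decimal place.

TP-75: φ = -16.05917°, λ = -168.80167°
TG-22: φ = +59.58500°, λ = +121.97361°
Δλ = -69.2247°
y = sin Δλ · cos φ₂ = -0.473342
x = cos φ₁ sin φ₂ − sin φ₁ cos φ₂ cos Δλ = 0.878403
θ = atan2(y, x) = -28.3187° → 331.6813° (mod 360°)

331.7°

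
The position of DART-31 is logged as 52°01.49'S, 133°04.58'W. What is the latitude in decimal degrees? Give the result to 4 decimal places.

52.0248°S

52° + 1.49′/60 = 52 + 0.02483 = 52.0248°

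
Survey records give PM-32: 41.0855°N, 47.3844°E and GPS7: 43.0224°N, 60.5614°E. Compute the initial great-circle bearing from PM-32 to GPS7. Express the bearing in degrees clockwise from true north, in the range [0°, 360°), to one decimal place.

74.4°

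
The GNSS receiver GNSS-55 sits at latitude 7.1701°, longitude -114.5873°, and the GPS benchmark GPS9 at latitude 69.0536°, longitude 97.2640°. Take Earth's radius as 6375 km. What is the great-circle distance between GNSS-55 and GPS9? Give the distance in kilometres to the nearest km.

11198 km

Δφ = 61.8835°,  Δλ = -148.1487°
a = sin²(Δφ/2) + cos φ₁ cos φ₂ sin²(Δλ/2) = 0.592361
c = 2·arcsin(√a) = 1.756585 rad = 100.6449°
d = R·c = 6375 × 1.756585 = 11198.2 km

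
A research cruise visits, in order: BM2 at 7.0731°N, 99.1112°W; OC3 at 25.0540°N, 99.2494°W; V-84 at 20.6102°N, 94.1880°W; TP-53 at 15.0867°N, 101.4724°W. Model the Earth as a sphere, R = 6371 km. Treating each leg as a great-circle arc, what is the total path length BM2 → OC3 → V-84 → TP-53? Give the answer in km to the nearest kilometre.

BM2→OC3: c = 0.313834 rad, d = 1999.44 km
OC3→V-84: c = 0.112420 rad, d = 716.23 km
V-84→TP-53: c = 0.154668 rad, d = 985.39 km
Total = 1999.44 + 716.23 + 985.39 = 3701.06 km

3701 km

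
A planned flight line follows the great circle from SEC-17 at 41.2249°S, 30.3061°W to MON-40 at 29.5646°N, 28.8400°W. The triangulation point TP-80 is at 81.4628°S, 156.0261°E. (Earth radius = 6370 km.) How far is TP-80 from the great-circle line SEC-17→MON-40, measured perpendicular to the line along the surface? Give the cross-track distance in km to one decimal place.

δ₁₃ = central angle SEC-17→TP-80 = 0.999479 rad  (haversine)
θ₁₃ = bearing SEC-17→TP-80 = 181.115°,  θ₁₂ = bearing SEC-17→MON-40 = 1.350°
dₓₜ = R·arcsin(sin δ₁₃ · sin(θ₁₃ − θ₁₂)) = 6370·arcsin(0.84119·sin(179.765°)) = 21.976 km
|dₓₜ| = 21.976 km

22.0 km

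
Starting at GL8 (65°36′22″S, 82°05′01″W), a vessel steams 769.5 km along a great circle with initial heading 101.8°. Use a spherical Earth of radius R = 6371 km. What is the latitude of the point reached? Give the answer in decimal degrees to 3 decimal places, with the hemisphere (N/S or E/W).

GL8: φ = -65.60611°, λ = -82.08361°
δ = d/R = 769.5/6371 = 0.120782 rad
φ₂ = arcsin(sin φ₁ cos δ + cos φ₁ sin δ cos θ)
   = arcsin(-0.91073·0.99271 + 0.41301·0.12049·-0.20450) = -66.10214°
λ₂ = λ₁ + atan2(sin θ sin δ cos φ₁, cos δ − sin φ₁ sin φ₂) = -65.15754°

66.102°S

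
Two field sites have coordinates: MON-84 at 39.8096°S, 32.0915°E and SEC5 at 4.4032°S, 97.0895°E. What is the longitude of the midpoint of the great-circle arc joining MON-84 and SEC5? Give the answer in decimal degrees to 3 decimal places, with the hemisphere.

69.312°E

Bx = cos φ₂ cos Δλ = 0.421402,  By = cos φ₂ sin Δλ = 0.903618
φₘ = atan2(sin φ₁ + sin φ₂, √((cos φ₁ + Bx)² + By²)) = -25.63974°
λₘ = λ₁ + atan2(By, cos φ₁ + Bx) = 69.31223°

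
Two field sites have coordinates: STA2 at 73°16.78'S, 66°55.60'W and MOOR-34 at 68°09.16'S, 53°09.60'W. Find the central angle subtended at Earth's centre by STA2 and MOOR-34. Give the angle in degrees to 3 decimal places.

STA2: φ = -73.27967°, λ = -66.92667°
MOOR-34: φ = -68.15267°, λ = -53.16000°
Δφ = 5.1270°,  Δλ = 13.7667°
a = sin²(Δφ/2) + cos φ₁ cos φ₂ sin²(Δλ/2) = 0.003538
c = 2·arcsin(√a) = 0.119037 rad = 6.8203°

6.820°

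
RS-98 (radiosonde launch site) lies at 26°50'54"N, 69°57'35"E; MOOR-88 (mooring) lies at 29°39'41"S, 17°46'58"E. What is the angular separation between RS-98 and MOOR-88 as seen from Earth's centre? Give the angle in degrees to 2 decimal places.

75.41°

RS-98: φ = +26.84833°, λ = +69.95972°
MOOR-88: φ = -29.66139°, λ = +17.78278°
Δφ = -56.5097°,  Δλ = -52.1769°
a = sin²(Δφ/2) + cos φ₁ cos φ₂ sin²(Δλ/2) = 0.374035
c = 2·arcsin(√a) = 1.316122 rad = 75.4082°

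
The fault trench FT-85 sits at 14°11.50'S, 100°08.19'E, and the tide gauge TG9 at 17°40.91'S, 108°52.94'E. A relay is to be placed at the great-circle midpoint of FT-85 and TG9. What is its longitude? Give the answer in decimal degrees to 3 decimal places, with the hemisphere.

104.471°E

FT-85: φ = -14.19167°, λ = +100.13650°
TG9: φ = -17.68183°, λ = +108.88233°
Bx = cos φ₂ cos Δλ = 0.941680,  By = cos φ₂ sin Δλ = 0.144868
φₘ = atan2(sin φ₁ + sin φ₂, √((cos φ₁ + Bx)² + By²)) = -15.98090°
λₘ = λ₁ + atan2(By, cos φ₁ + Bx) = 104.47130°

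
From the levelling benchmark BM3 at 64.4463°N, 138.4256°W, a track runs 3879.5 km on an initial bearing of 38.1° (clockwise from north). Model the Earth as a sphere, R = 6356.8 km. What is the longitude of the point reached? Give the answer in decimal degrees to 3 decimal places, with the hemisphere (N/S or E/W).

39.840°W

δ = d/R = 3879.5/6356.8 = 0.610291 rad
φ₂ = arcsin(sin φ₁ cos δ + cos φ₁ sin δ cos θ)
   = arcsin(0.90218·0.81948 + 0.43136·0.57311·0.78694) = 69.04497°
λ₂ = λ₁ + atan2(sin θ sin δ cos φ₁, cos δ − sin φ₁ sin φ₂) = -39.83961°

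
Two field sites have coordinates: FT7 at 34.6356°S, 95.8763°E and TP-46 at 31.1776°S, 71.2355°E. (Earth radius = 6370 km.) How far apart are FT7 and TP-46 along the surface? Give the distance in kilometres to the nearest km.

2326 km

Δφ = 3.4580°,  Δλ = -24.6408°
a = sin²(Δφ/2) + cos φ₁ cos φ₂ sin²(Δλ/2) = 0.032961
c = 2·arcsin(√a) = 0.365129 rad = 20.9204°
d = R·c = 6370 × 0.365129 = 2325.9 km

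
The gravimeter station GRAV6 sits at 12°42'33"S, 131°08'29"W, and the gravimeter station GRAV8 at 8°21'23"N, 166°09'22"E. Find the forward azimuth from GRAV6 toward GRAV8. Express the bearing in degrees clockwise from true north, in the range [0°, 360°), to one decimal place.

GRAV6: φ = -12.70917°, λ = -131.14139°
GRAV8: φ = +8.35639°, λ = +166.15611°
Δλ = -62.7025°
y = sin Δλ · cos φ₂ = -0.879203
x = cos φ₁ sin φ₂ − sin φ₁ cos φ₂ cos Δλ = 0.241594
θ = atan2(y, x) = -74.6351° → 285.3649° (mod 360°)

285.4°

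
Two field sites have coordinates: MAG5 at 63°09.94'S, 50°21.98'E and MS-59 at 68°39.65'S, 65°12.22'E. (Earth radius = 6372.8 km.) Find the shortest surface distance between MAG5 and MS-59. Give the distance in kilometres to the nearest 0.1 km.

MAG5: φ = -63.16567°, λ = +50.36633°
MS-59: φ = -68.66083°, λ = +65.20367°
Δφ = -5.4952°,  Δλ = 14.8373°
a = sin²(Δφ/2) + cos φ₁ cos φ₂ sin²(Δλ/2) = 0.005036
c = 2·arcsin(√a) = 0.142055 rad = 8.1391°
d = R·c = 6372.8 × 0.142055 = 905.3 km

905.3 km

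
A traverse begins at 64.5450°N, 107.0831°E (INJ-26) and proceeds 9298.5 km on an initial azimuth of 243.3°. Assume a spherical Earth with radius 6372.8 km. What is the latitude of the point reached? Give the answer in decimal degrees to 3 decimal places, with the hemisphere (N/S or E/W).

5.236°S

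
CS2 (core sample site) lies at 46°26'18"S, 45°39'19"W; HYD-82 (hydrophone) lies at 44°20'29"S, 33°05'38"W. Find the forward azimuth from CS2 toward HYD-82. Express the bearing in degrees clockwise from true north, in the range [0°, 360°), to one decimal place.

CS2: φ = -46.43833°, λ = -45.65528°
HYD-82: φ = -44.34139°, λ = -33.09389°
Δλ = 12.5614°
y = sin Δλ · cos φ₂ = 0.155543
x = cos φ₁ sin φ₂ − sin φ₁ cos φ₂ cos Δλ = 0.024185
θ = atan2(y, x) = 81.1619° → 81.1619° (mod 360°)

81.2°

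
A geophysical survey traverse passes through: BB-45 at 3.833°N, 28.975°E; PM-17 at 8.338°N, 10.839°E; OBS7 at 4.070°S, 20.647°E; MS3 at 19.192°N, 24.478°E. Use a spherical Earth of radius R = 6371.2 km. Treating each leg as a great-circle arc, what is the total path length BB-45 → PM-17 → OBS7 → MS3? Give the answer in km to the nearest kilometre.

6444 km

BB-45→PM-17: c = 0.324325 rad, d = 2066.34 km
PM-17→OBS7: c = 0.275764 rad, d = 1756.95 km
OBS7→MS3: c = 0.411296 rad, d = 2620.45 km
Total = 2066.34 + 1756.95 + 2620.45 = 6443.74 km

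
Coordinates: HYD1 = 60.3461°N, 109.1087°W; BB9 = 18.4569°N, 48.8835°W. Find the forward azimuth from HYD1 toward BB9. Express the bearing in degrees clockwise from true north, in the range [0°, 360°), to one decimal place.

Δλ = 60.2252°
y = sin Δλ · cos φ₂ = 0.823337
x = cos φ₁ sin φ₂ − sin φ₁ cos φ₂ cos Δλ = -0.252719
θ = atan2(y, x) = 107.0636° → 107.0636° (mod 360°)

107.1°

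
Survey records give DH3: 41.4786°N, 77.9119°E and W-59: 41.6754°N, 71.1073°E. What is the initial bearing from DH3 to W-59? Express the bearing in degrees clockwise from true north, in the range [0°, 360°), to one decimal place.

Δλ = -6.8046°
y = sin Δλ · cos φ₂ = -0.088498
x = cos φ₁ sin φ₂ − sin φ₁ cos φ₂ cos Δλ = 0.006920
θ = atan2(y, x) = -85.5292° → 274.4708° (mod 360°)

274.5°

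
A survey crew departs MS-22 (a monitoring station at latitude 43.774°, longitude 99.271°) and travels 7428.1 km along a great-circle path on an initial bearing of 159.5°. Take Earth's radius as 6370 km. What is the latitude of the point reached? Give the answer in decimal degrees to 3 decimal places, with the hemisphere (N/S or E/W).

20.446°S

δ = d/R = 7428.1/6370 = 1.166107 rad
φ₂ = arcsin(sin φ₁ cos δ + cos φ₁ sin δ cos θ)
   = arcsin(0.69182·0.39373 + 0.72207·0.91922·-0.93667) = -20.44596°
λ₂ = λ₁ + atan2(sin θ sin δ cos φ₁, cos δ − sin φ₁ sin φ₂) = 119.36510°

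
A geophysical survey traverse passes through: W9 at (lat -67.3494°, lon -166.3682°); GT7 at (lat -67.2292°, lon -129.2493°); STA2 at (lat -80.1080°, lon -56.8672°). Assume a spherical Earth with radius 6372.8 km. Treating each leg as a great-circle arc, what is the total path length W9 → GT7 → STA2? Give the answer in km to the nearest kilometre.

W9→GT7: c = 0.246399 rad, d = 1570.25 km
GT7→STA2: c = 0.380505 rad, d = 2424.88 km
Total = 1570.25 + 2424.88 = 3995.14 km

3995 km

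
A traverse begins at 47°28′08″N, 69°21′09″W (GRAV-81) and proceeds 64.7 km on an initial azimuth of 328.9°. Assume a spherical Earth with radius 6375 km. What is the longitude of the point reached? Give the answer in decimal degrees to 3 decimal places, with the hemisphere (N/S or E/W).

GRAV-81: φ = +47.46889°, λ = -69.35250°
δ = d/R = 64.7/6375 = 0.010149 rad
φ₂ = arcsin(sin φ₁ cos δ + cos φ₁ sin δ cos θ)
   = arcsin(0.73691·0.99995 + 0.67599·0.01015·0.85627) = 47.96594°
λ₂ = λ₁ + atan2(sin θ sin δ cos φ₁, cos δ − sin φ₁ sin φ₂) = -69.80108°

69.801°W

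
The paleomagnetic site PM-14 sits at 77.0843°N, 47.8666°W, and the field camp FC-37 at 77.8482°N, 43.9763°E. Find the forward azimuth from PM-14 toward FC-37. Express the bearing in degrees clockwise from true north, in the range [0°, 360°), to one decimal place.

Δλ = 91.8429°
y = sin Δλ · cos φ₂ = 0.210394
x = cos φ₁ sin φ₂ − sin φ₁ cos φ₂ cos Δλ = 0.225107
θ = atan2(y, x) = 43.0650° → 43.0650° (mod 360°)

43.1°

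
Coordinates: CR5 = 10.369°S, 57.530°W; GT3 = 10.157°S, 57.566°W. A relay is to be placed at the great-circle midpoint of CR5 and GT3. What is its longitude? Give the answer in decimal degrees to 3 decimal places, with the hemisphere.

57.548°W

Bx = cos φ₂ cos Δλ = 0.984328,  By = cos φ₂ sin Δλ = -0.000618
φₘ = atan2(sin φ₁ + sin φ₂, √((cos φ₁ + Bx)² + By²)) = -10.26300°
λₘ = λ₁ + atan2(By, cos φ₁ + Bx) = -57.54801°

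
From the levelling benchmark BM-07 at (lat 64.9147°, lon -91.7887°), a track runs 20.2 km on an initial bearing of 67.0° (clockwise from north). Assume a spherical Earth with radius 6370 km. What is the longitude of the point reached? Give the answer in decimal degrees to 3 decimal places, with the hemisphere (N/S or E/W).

91.393°W

δ = d/R = 20.2/6370 = 0.003171 rad
φ₂ = arcsin(sin φ₁ cos δ + cos φ₁ sin δ cos θ)
   = arcsin(0.90568·0.99999 + 0.42397·0.00317·0.39073) = 64.98517°
λ₂ = λ₁ + atan2(sin θ sin δ cos φ₁, cos δ − sin φ₁ sin φ₂) = -91.39317°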